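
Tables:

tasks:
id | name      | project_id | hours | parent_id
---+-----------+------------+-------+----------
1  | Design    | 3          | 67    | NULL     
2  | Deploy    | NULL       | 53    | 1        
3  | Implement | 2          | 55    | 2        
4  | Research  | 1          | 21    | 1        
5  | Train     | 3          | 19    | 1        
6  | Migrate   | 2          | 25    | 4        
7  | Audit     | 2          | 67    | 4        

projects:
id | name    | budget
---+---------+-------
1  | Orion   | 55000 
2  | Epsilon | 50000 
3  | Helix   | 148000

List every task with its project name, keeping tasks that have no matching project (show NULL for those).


LEFT JOIN keeps every row from tasks (the left table); where project_id has no match in projects, the project columns become NULL. Walk through each task:
  - task 1 (Design): project_id=3 -> matches Helix
  - task 2 (Deploy): project_id=NULL, no match -> kept with NULL
  - task 3 (Implement): project_id=2 -> matches Epsilon
  - task 4 (Research): project_id=1 -> matches Orion
  - task 5 (Train): project_id=3 -> matches Helix
  - task 6 (Migrate): project_id=2 -> matches Epsilon
  - task 7 (Audit): project_id=2 -> matches Epsilon
All 7 rows appear; 1 has NULL project.

SQL:
SELECT a.name, b.name AS project
FROM tasks a
LEFT JOIN projects b ON a.project_id = b.id

Result:
name      | project
----------+--------
Design    | Helix  
Deploy    | NULL   
Implement | Epsilon
Research  | Orion  
Train     | Helix  
Migrate   | Epsilon
Audit     | Epsilon


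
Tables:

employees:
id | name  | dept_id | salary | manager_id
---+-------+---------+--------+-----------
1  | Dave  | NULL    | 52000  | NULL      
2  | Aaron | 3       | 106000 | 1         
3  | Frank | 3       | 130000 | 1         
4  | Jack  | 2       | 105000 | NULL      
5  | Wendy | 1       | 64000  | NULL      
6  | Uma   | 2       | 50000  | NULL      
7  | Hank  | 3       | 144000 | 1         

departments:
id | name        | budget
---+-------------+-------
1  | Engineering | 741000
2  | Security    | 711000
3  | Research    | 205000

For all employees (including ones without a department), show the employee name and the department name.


LEFT JOIN keeps every row from employees (the left table); where dept_id has no match in departments, the department columns become NULL. Walk through each employee:
  - employee 1 (Dave): dept_id=NULL, no match -> kept with NULL
  - employee 2 (Aaron): dept_id=3 -> matches Research
  - employee 3 (Frank): dept_id=3 -> matches Research
  - employee 4 (Jack): dept_id=2 -> matches Security
  - employee 5 (Wendy): dept_id=1 -> matches Engineering
  - employee 6 (Uma): dept_id=2 -> matches Security
  - employee 7 (Hank): dept_id=3 -> matches Research
All 7 rows appear; 1 has NULL department.

SQL:
SELECT a.name, b.name AS department
FROM employees a
LEFT JOIN departments b ON a.dept_id = b.id

Result:
name  | department 
------+------------
Dave  | NULL       
Aaron | Research   
Frank | Research   
Jack  | Security   
Wendy | Engineering
Uma   | Security   
Hank  | Research   


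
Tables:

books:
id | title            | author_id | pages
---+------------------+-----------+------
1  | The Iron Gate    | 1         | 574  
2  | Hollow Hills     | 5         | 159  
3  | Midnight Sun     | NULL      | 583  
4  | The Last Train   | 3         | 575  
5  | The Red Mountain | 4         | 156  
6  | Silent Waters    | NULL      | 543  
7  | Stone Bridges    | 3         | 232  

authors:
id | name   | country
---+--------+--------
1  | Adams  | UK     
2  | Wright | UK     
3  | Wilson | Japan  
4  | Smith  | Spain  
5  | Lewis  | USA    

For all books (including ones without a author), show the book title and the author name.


LEFT JOIN keeps every row from books (the left table); where author_id has no match in authors, the author columns become NULL. Walk through each book:
  - book 1 (The Iron Gate): author_id=1 -> matches Adams
  - book 2 (Hollow Hills): author_id=5 -> matches Lewis
  - book 3 (Midnight Sun): author_id=NULL, no match -> kept with NULL
  - book 4 (The Last Train): author_id=3 -> matches Wilson
  - book 5 (The Red Mountain): author_id=4 -> matches Smith
  - book 6 (Silent Waters): author_id=NULL, no match -> kept with NULL
  - book 7 (Stone Bridges): author_id=3 -> matches Wilson
All 7 rows appear; 2 have NULL author.

SQL:
SELECT a.title, b.name AS author
FROM books a
LEFT JOIN authors b ON a.author_id = b.id

Result:
title            | author
-----------------+-------
The Iron Gate    | Adams 
Hollow Hills     | Lewis 
Midnight Sun     | NULL  
The Last Train   | Wilson
The Red Mountain | Smith 
Silent Waters    | NULL  
Stone Bridges    | Wilson


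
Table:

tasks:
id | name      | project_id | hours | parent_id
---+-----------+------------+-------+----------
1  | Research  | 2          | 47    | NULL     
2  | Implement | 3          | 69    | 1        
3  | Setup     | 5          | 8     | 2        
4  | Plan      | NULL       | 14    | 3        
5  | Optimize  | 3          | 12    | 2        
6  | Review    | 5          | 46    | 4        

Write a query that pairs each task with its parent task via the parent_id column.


This is a self-join: tasks is joined to a second copy of itself, matching each row's parent_id to another row's id. Use LEFT JOIN so rows with parent_id=NULL are kept.
  - task 1 (Research): parent_id=NULL -> NULL
  - task 2 (Implement): parent_id=1 -> Research
  - task 3 (Setup): parent_id=2 -> Implement
  - task 4 (Plan): parent_id=3 -> Setup
  - task 5 (Optimize): parent_id=2 -> Implement
  - task 6 (Review): parent_id=4 -> Plan

SQL:
SELECT a.name AS item, b.name AS parent
FROM tasks a
LEFT JOIN tasks b ON a.parent_id = b.id

Result:
item      | parent   
----------+----------
Research  | NULL     
Implement | Research 
Setup     | Implement
Plan      | Setup    
Optimize  | Implement
Review    | Plan     


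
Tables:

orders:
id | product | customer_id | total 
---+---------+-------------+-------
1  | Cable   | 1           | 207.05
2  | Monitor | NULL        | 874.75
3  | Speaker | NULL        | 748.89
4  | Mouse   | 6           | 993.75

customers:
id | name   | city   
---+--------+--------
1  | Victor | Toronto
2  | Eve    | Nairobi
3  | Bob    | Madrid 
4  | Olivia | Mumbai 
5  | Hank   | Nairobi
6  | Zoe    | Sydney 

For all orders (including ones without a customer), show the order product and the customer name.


LEFT JOIN keeps every row from orders (the left table); where customer_id has no match in customers, the customer columns become NULL. Walk through each order:
  - order 1 (Cable): customer_id=1 -> matches Victor
  - order 2 (Monitor): customer_id=NULL, no match -> kept with NULL
  - order 3 (Speaker): customer_id=NULL, no match -> kept with NULL
  - order 4 (Mouse): customer_id=6 -> matches Zoe
All 4 rows appear; 2 have NULL customer.

SQL:
SELECT a.product, b.name AS customer
FROM orders a
LEFT JOIN customers b ON a.customer_id = b.id

Result:
product | customer
--------+---------
Cable   | Victor  
Monitor | NULL    
Speaker | NULL    
Mouse   | Zoe     


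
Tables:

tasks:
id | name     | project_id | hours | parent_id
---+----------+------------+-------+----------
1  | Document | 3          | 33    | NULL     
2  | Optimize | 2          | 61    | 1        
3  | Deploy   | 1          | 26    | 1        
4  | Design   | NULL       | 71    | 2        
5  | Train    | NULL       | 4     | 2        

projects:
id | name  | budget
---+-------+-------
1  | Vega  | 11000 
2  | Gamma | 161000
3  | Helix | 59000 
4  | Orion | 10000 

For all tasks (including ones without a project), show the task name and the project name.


LEFT JOIN keeps every row from tasks (the left table); where project_id has no match in projects, the project columns become NULL. Walk through each task:
  - task 1 (Document): project_id=3 -> matches Helix
  - task 2 (Optimize): project_id=2 -> matches Gamma
  - task 3 (Deploy): project_id=1 -> matches Vega
  - task 4 (Design): project_id=NULL, no match -> kept with NULL
  - task 5 (Train): project_id=NULL, no match -> kept with NULL
All 5 rows appear; 2 have NULL project.

SQL:
SELECT a.name, b.name AS project
FROM tasks a
LEFT JOIN projects b ON a.project_id = b.id

Result:
name     | project
---------+--------
Document | Helix  
Optimize | Gamma  
Deploy   | Vega   
Design   | NULL   
Train    | NULL   


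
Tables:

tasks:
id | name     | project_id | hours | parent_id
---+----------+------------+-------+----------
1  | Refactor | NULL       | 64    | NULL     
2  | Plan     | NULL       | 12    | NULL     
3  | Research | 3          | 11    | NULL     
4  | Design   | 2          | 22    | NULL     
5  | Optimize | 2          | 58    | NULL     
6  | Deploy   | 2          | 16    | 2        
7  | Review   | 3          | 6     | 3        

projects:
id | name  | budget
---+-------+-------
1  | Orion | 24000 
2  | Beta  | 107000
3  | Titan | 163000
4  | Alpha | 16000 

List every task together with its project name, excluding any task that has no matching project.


INNER JOIN keeps only tasks rows whose project_id matches an id in projects. Walk through each task:
  - task 1 (Refactor): project_id=NULL, no match -> dropped
  - task 2 (Plan): project_id=NULL, no match -> dropped
  - task 3 (Research): project_id=3 -> matches Titan
  - task 4 (Design): project_id=2 -> matches Beta
  - task 5 (Optimize): project_id=2 -> matches Beta
  - task 6 (Deploy): project_id=2 -> matches Beta
  - task 7 (Review): project_id=3 -> matches Titan
So 2 of 7 rows are dropped.

SQL:
SELECT a.name, b.name AS project
FROM tasks a
INNER JOIN projects b ON a.project_id = b.id

Result:
name     | project
---------+--------
Research | Titan  
Design   | Beta   
Optimize | Beta   
Deploy   | Beta   
Review   | Titan  


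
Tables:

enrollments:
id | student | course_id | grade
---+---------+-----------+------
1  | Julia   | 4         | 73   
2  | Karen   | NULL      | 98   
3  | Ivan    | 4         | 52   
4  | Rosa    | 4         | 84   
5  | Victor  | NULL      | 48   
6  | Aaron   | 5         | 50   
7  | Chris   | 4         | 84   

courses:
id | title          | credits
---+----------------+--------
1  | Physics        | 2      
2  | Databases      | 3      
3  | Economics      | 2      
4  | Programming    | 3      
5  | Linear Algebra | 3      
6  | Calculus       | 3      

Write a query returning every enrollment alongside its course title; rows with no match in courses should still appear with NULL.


LEFT JOIN keeps every row from enrollments (the left table); where course_id has no match in courses, the course columns become NULL. Walk through each enrollment:
  - enrollment 1 (Julia): course_id=4 -> matches Programming
  - enrollment 2 (Karen): course_id=NULL, no match -> kept with NULL
  - enrollment 3 (Ivan): course_id=4 -> matches Programming
  - enrollment 4 (Rosa): course_id=4 -> matches Programming
  - enrollment 5 (Victor): course_id=NULL, no match -> kept with NULL
  - enrollment 6 (Aaron): course_id=5 -> matches Linear Algebra
  - enrollment 7 (Chris): course_id=4 -> matches Programming
All 7 rows appear; 2 have NULL course.

SQL:
SELECT a.student, b.title AS course
FROM enrollments a
LEFT JOIN courses b ON a.course_id = b.id

Result:
student | course        
--------+---------------
Julia   | Programming   
Karen   | NULL          
Ivan    | Programming   
Rosa    | Programming   
Victor  | NULL          
Aaron   | Linear Algebra
Chris   | Programming   


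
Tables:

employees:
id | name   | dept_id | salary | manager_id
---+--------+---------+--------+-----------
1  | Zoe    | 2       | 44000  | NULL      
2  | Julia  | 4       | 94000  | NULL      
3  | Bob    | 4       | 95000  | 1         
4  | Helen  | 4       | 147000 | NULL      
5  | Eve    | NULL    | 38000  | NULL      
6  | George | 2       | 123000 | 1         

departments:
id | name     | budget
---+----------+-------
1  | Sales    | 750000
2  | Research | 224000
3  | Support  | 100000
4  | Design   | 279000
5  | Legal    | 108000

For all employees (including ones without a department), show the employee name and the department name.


LEFT JOIN keeps every row from employees (the left table); where dept_id has no match in departments, the department columns become NULL. Walk through each employee:
  - employee 1 (Zoe): dept_id=2 -> matches Research
  - employee 2 (Julia): dept_id=4 -> matches Design
  - employee 3 (Bob): dept_id=4 -> matches Design
  - employee 4 (Helen): dept_id=4 -> matches Design
  - employee 5 (Eve): dept_id=NULL, no match -> kept with NULL
  - employee 6 (George): dept_id=2 -> matches Research
All 6 rows appear; 1 has NULL department.

SQL:
SELECT a.name, b.name AS department
FROM employees a
LEFT JOIN departments b ON a.dept_id = b.id

Result:
name   | department
-------+-----------
Zoe    | Research  
Julia  | Design    
Bob    | Design    
Helen  | Design    
Eve    | NULL      
George | Research  


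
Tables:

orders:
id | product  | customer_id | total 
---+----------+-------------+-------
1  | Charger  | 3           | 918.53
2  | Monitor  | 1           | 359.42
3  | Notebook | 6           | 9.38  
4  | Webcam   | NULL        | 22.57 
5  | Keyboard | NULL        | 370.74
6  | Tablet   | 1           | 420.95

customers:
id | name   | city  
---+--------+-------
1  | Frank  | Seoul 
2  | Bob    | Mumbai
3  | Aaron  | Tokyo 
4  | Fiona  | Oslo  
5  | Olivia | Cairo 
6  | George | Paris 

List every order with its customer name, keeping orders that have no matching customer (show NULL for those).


LEFT JOIN keeps every row from orders (the left table); where customer_id has no match in customers, the customer columns become NULL. Walk through each order:
  - order 1 (Charger): customer_id=3 -> matches Aaron
  - order 2 (Monitor): customer_id=1 -> matches Frank
  - order 3 (Notebook): customer_id=6 -> matches George
  - order 4 (Webcam): customer_id=NULL, no match -> kept with NULL
  - order 5 (Keyboard): customer_id=NULL, no match -> kept with NULL
  - order 6 (Tablet): customer_id=1 -> matches Frank
All 6 rows appear; 2 have NULL customer.

SQL:
SELECT a.product, b.name AS customer
FROM orders a
LEFT JOIN customers b ON a.customer_id = b.id

Result:
product  | customer
---------+---------
Charger  | Aaron   
Monitor  | Frank   
Notebook | George  
Webcam   | NULL    
Keyboard | NULL    
Tablet   | Frank   


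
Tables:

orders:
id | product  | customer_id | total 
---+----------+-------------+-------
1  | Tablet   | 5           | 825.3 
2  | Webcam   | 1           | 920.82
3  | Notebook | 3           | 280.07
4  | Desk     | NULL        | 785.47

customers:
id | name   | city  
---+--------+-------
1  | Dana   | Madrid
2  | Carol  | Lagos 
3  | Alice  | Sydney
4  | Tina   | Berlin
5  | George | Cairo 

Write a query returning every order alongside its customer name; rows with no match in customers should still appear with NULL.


LEFT JOIN keeps every row from orders (the left table); where customer_id has no match in customers, the customer columns become NULL. Walk through each order:
  - order 1 (Tablet): customer_id=5 -> matches George
  - order 2 (Webcam): customer_id=1 -> matches Dana
  - order 3 (Notebook): customer_id=3 -> matches Alice
  - order 4 (Desk): customer_id=NULL, no match -> kept with NULL
All 4 rows appear; 1 has NULL customer.

SQL:
SELECT a.product, b.name AS customer
FROM orders a
LEFT JOIN customers b ON a.customer_id = b.id

Result:
product  | customer
---------+---------
Tablet   | George  
Webcam   | Dana    
Notebook | Alice   
Desk     | NULL    


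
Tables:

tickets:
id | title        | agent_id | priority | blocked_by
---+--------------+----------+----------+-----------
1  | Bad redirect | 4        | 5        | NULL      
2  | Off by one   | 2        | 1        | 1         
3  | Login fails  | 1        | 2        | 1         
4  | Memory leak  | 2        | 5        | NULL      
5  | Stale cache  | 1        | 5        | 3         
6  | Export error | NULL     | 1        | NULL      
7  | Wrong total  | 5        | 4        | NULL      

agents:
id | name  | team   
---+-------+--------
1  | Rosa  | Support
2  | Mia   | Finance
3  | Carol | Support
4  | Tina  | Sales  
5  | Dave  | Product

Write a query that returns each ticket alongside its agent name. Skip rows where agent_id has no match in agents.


INNER JOIN keeps only tickets rows whose agent_id matches an id in agents. Walk through each ticket:
  - ticket 1 (Bad redirect): agent_id=4 -> matches Tina
  - ticket 2 (Off by one): agent_id=2 -> matches Mia
  - ticket 3 (Login fails): agent_id=1 -> matches Rosa
  - ticket 4 (Memory leak): agent_id=2 -> matches Mia
  - ticket 5 (Stale cache): agent_id=1 -> matches Rosa
  - ticket 6 (Export error): agent_id=NULL, no match -> dropped
  - ticket 7 (Wrong total): agent_id=5 -> matches Dave
So 1 of 7 rows is dropped.

SQL:
SELECT a.title, b.name AS agent
FROM tickets a
INNER JOIN agents b ON a.agent_id = b.id

Result:
title        | agent
-------------+------
Bad redirect | Tina 
Off by one   | Mia  
Login fails  | Rosa 
Memory leak  | Mia  
Stale cache  | Rosa 
Wrong total  | Dave 


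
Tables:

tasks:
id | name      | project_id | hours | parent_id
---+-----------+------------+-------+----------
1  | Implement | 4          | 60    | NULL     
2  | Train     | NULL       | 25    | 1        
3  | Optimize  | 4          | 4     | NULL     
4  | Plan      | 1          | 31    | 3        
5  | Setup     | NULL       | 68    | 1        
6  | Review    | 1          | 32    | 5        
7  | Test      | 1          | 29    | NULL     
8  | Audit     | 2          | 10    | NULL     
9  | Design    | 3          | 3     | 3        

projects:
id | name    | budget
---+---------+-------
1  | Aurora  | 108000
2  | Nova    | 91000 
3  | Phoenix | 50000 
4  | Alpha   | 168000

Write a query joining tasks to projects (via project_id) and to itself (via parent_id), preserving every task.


Two LEFT JOINs from the same base table tasks: one to projects via project_id, one to tasks itself via parent_id. Both are LEFT so every task is preserved.
Match against projects:
  - task 1 (Implement): project_id=4 -> matches Alpha
  - task 2 (Train): project_id=NULL, no match -> kept with NULL
  - task 3 (Optimize): project_id=4 -> matches Alpha
  - task 4 (Plan): project_id=1 -> matches Aurora
  - task 5 (Setup): project_id=NULL, no match -> kept with NULL
  - task 6 (Review): project_id=1 -> matches Aurora
  - task 7 (Test): project_id=1 -> matches Aurora
  - task 8 (Audit): project_id=2 -> matches Nova
  - task 9 (Design): project_id=3 -> matches Phoenix
Match against tasks (self):
  - task 1 (Implement): parent_id=NULL -> NULL
  - task 2 (Train): parent_id=1 -> Implement
  - task 3 (Optimize): parent_id=NULL -> NULL
  - task 4 (Plan): parent_id=3 -> Optimize
  - task 5 (Setup): parent_id=1 -> Implement
  - task 6 (Review): parent_id=5 -> Setup
  - task 7 (Test): parent_id=NULL -> NULL
  - task 8 (Audit): parent_id=NULL -> NULL
  - task 9 (Design): parent_id=3 -> Optimize

SQL:
SELECT a.name, b.name AS project, c.name AS parent
FROM tasks a
LEFT JOIN projects b ON a.project_id = b.id
LEFT JOIN tasks c ON a.parent_id = c.id

Result:
name      | project | parent   
----------+---------+----------
Implement | Alpha   | NULL     
Train     | NULL    | Implement
Optimize  | Alpha   | NULL     
Plan      | Aurora  | Optimize 
Setup     | NULL    | Implement
Review    | Aurora  | Setup    
Test      | Aurora  | NULL     
Audit     | Nova    | NULL     
Design    | Phoenix | Optimize 


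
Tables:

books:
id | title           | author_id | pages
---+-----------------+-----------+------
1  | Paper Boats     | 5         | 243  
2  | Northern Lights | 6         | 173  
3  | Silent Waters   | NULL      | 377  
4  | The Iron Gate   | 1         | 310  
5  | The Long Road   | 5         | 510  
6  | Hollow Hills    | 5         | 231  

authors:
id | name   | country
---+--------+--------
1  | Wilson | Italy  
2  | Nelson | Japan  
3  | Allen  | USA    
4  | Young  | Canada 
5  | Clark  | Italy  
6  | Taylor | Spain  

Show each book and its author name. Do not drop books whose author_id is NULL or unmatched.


LEFT JOIN keeps every row from books (the left table); where author_id has no match in authors, the author columns become NULL. Walk through each book:
  - book 1 (Paper Boats): author_id=5 -> matches Clark
  - book 2 (Northern Lights): author_id=6 -> matches Taylor
  - book 3 (Silent Waters): author_id=NULL, no match -> kept with NULL
  - book 4 (The Iron Gate): author_id=1 -> matches Wilson
  - book 5 (The Long Road): author_id=5 -> matches Clark
  - book 6 (Hollow Hills): author_id=5 -> matches Clark
All 6 rows appear; 1 has NULL author.

SQL:
SELECT a.title, b.name AS author
FROM books a
LEFT JOIN authors b ON a.author_id = b.id

Result:
title           | author
----------------+-------
Paper Boats     | Clark 
Northern Lights | Taylor
Silent Waters   | NULL  
The Iron Gate   | Wilson
The Long Road   | Clark 
Hollow Hills    | Clark 


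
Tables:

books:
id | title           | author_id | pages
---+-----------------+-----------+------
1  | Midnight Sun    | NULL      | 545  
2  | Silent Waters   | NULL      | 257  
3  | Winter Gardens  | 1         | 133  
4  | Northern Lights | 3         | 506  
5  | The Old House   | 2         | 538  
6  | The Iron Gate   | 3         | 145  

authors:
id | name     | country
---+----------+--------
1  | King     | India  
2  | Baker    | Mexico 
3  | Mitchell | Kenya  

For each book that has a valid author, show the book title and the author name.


INNER JOIN keeps only books rows whose author_id matches an id in authors. Walk through each book:
  - book 1 (Midnight Sun): author_id=NULL, no match -> dropped
  - book 2 (Silent Waters): author_id=NULL, no match -> dropped
  - book 3 (Winter Gardens): author_id=1 -> matches King
  - book 4 (Northern Lights): author_id=3 -> matches Mitchell
  - book 5 (The Old House): author_id=2 -> matches Baker
  - book 6 (The Iron Gate): author_id=3 -> matches Mitchell
So 2 of 6 rows are dropped.

SQL:
SELECT a.title, b.name AS author
FROM books a
INNER JOIN authors b ON a.author_id = b.id

Result:
title           | author  
----------------+---------
Winter Gardens  | King    
Northern Lights | Mitchell
The Old House   | Baker   
The Iron Gate   | Mitchell


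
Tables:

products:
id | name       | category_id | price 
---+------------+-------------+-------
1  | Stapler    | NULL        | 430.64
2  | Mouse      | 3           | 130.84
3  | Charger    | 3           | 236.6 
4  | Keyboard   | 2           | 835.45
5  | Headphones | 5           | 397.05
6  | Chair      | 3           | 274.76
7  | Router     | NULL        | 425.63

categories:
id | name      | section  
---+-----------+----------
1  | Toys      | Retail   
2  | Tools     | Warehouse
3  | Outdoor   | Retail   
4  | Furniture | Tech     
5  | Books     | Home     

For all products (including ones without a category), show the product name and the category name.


LEFT JOIN keeps every row from products (the left table); where category_id has no match in categories, the category columns become NULL. Walk through each product:
  - product 1 (Stapler): category_id=NULL, no match -> kept with NULL
  - product 2 (Mouse): category_id=3 -> matches Outdoor
  - product 3 (Charger): category_id=3 -> matches Outdoor
  - product 4 (Keyboard): category_id=2 -> matches Tools
  - product 5 (Headphones): category_id=5 -> matches Books
  - product 6 (Chair): category_id=3 -> matches Outdoor
  - product 7 (Router): category_id=NULL, no match -> kept with NULL
All 7 rows appear; 2 have NULL category.

SQL:
SELECT a.name, b.name AS category
FROM products a
LEFT JOIN categories b ON a.category_id = b.id

Result:
name       | category
-----------+---------
Stapler    | NULL    
Mouse      | Outdoor 
Charger    | Outdoor 
Keyboard   | Tools   
Headphones | Books   
Chair      | Outdoor 
Router     | NULL    


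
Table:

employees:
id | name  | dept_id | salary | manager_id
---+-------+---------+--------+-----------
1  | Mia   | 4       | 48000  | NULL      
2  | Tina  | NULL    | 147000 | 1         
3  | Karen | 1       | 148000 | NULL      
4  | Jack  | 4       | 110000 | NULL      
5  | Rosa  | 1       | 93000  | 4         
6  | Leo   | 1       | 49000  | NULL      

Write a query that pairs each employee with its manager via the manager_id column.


This is a self-join: employees is joined to a second copy of itself, matching each row's manager_id to another row's id. Use LEFT JOIN so rows with manager_id=NULL are kept.
  - employee 1 (Mia): manager_id=NULL -> NULL
  - employee 2 (Tina): manager_id=1 -> Mia
  - employee 3 (Karen): manager_id=NULL -> NULL
  - employee 4 (Jack): manager_id=NULL -> NULL
  - employee 5 (Rosa): manager_id=4 -> Jack
  - employee 6 (Leo): manager_id=NULL -> NULL

SQL:
SELECT a.name AS item, b.name AS manager
FROM employees a
LEFT JOIN employees b ON a.manager_id = b.id

Result:
item  | manager
------+--------
Mia   | NULL   
Tina  | Mia    
Karen | NULL   
Jack  | NULL   
Rosa  | Jack   
Leo   | NULL   


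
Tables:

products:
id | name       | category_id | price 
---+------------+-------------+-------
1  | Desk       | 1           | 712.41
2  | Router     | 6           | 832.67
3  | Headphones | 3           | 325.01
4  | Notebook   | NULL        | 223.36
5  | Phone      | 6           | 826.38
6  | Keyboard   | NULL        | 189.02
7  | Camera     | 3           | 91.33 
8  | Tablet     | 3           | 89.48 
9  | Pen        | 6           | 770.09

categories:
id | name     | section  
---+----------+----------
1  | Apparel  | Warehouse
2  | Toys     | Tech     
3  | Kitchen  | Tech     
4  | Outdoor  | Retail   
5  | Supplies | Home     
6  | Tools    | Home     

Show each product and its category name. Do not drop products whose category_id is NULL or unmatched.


LEFT JOIN keeps every row from products (the left table); where category_id has no match in categories, the category columns become NULL. Walk through each product:
  - product 1 (Desk): category_id=1 -> matches Apparel
  - product 2 (Router): category_id=6 -> matches Tools
  - product 3 (Headphones): category_id=3 -> matches Kitchen
  - product 4 (Notebook): category_id=NULL, no match -> kept with NULL
  - product 5 (Phone): category_id=6 -> matches Tools
  - product 6 (Keyboard): category_id=NULL, no match -> kept with NULL
  - product 7 (Camera): category_id=3 -> matches Kitchen
  - product 8 (Tablet): category_id=3 -> matches Kitchen
  - product 9 (Pen): category_id=6 -> matches Tools
All 9 rows appear; 2 have NULL category.

SQL:
SELECT a.name, b.name AS category
FROM products a
LEFT JOIN categories b ON a.category_id = b.id

Result:
name       | category
-----------+---------
Desk       | Apparel 
Router     | Tools   
Headphones | Kitchen 
Notebook   | NULL    
Phone      | Tools   
Keyboard   | NULL    
Camera     | Kitchen 
Tablet     | Kitchen 
Pen        | Tools   


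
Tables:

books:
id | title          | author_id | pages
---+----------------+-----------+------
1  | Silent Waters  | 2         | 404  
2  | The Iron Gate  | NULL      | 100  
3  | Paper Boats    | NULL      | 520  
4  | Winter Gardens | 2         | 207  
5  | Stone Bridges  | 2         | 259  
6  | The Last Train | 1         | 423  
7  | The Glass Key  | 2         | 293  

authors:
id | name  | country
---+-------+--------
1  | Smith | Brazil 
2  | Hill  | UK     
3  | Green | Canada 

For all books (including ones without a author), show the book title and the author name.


LEFT JOIN keeps every row from books (the left table); where author_id has no match in authors, the author columns become NULL. Walk through each book:
  - book 1 (Silent Waters): author_id=2 -> matches Hill
  - book 2 (The Iron Gate): author_id=NULL, no match -> kept with NULL
  - book 3 (Paper Boats): author_id=NULL, no match -> kept with NULL
  - book 4 (Winter Gardens): author_id=2 -> matches Hill
  - book 5 (Stone Bridges): author_id=2 -> matches Hill
  - book 6 (The Last Train): author_id=1 -> matches Smith
  - book 7 (The Glass Key): author_id=2 -> matches Hill
All 7 rows appear; 2 have NULL author.

SQL:
SELECT a.title, b.name AS author
FROM books a
LEFT JOIN authors b ON a.author_id = b.id

Result:
title          | author
---------------+-------
Silent Waters  | Hill  
The Iron Gate  | NULL  
Paper Boats    | NULL  
Winter Gardens | Hill  
Stone Bridges  | Hill  
The Last Train | Smith 
The Glass Key  | Hill  


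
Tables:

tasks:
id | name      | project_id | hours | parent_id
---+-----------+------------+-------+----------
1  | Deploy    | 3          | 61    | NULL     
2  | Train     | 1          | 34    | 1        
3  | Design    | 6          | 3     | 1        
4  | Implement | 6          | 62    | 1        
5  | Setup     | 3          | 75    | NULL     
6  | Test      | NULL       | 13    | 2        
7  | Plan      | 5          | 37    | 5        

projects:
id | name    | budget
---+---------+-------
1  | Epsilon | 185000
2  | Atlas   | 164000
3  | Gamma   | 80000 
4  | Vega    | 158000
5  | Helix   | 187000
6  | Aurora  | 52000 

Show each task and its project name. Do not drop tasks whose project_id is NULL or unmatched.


LEFT JOIN keeps every row from tasks (the left table); where project_id has no match in projects, the project columns become NULL. Walk through each task:
  - task 1 (Deploy): project_id=3 -> matches Gamma
  - task 2 (Train): project_id=1 -> matches Epsilon
  - task 3 (Design): project_id=6 -> matches Aurora
  - task 4 (Implement): project_id=6 -> matches Aurora
  - task 5 (Setup): project_id=3 -> matches Gamma
  - task 6 (Test): project_id=NULL, no match -> kept with NULL
  - task 7 (Plan): project_id=5 -> matches Helix
All 7 rows appear; 1 has NULL project.

SQL:
SELECT a.name, b.name AS project
FROM tasks a
LEFT JOIN projects b ON a.project_id = b.id

Result:
name      | project
----------+--------
Deploy    | Gamma  
Train     | Epsilon
Design    | Aurora 
Implement | Aurora 
Setup     | Gamma  
Test      | NULL   
Plan      | Helix  


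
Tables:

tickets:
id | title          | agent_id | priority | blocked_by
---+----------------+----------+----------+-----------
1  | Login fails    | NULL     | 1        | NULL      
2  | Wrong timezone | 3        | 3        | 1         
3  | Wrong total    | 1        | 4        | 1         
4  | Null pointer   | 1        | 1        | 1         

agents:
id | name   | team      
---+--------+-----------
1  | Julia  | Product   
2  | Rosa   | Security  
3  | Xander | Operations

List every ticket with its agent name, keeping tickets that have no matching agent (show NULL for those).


LEFT JOIN keeps every row from tickets (the left table); where agent_id has no match in agents, the agent columns become NULL. Walk through each ticket:
  - ticket 1 (Login fails): agent_id=NULL, no match -> kept with NULL
  - ticket 2 (Wrong timezone): agent_id=3 -> matches Xander
  - ticket 3 (Wrong total): agent_id=1 -> matches Julia
  - ticket 4 (Null pointer): agent_id=1 -> matches Julia
All 4 rows appear; 1 has NULL agent.

SQL:
SELECT a.title, b.name AS agent
FROM tickets a
LEFT JOIN agents b ON a.agent_id = b.id

Result:
title          | agent 
---------------+-------
Login fails    | NULL  
Wrong timezone | Xander
Wrong total    | Julia 
Null pointer   | Julia 


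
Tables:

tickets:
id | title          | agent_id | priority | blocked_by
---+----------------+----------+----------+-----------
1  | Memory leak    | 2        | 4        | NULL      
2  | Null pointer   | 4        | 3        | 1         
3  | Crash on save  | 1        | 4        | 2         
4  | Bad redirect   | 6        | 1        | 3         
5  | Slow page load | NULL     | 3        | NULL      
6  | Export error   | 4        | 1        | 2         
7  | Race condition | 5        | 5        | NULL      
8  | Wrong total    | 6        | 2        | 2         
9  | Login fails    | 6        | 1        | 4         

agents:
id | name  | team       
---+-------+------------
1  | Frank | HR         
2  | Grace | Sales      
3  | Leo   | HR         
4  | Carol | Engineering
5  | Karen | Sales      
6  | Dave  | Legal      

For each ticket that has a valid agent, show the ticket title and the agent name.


INNER JOIN keeps only tickets rows whose agent_id matches an id in agents. Walk through each ticket:
  - ticket 1 (Memory leak): agent_id=2 -> matches Grace
  - ticket 2 (Null pointer): agent_id=4 -> matches Carol
  - ticket 3 (Crash on save): agent_id=1 -> matches Frank
  - ticket 4 (Bad redirect): agent_id=6 -> matches Dave
  - ticket 5 (Slow page load): agent_id=NULL, no match -> dropped
  - ticket 6 (Export error): agent_id=4 -> matches Carol
  - ticket 7 (Race condition): agent_id=5 -> matches Karen
  - ticket 8 (Wrong total): agent_id=6 -> matches Dave
  - ticket 9 (Login fails): agent_id=6 -> matches Dave
So 1 of 9 rows is dropped.

SQL:
SELECT a.title, b.name AS agent
FROM tickets a
INNER JOIN agents b ON a.agent_id = b.id

Result:
title          | agent
---------------+------
Memory leak    | Grace
Null pointer   | Carol
Crash on save  | Frank
Bad redirect   | Dave 
Export error   | Carol
Race condition | Karen
Wrong total    | Dave 
Login fails    | Dave 


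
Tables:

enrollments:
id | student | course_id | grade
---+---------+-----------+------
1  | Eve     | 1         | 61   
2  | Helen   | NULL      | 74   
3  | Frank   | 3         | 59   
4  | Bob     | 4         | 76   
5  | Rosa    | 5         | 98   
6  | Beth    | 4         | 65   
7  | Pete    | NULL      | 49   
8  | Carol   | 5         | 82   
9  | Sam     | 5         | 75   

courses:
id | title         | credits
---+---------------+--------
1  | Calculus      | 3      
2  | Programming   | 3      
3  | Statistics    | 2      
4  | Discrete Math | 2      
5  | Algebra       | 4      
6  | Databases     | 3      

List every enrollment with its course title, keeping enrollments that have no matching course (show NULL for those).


LEFT JOIN keeps every row from enrollments (the left table); where course_id has no match in courses, the course columns become NULL. Walk through each enrollment:
  - enrollment 1 (Eve): course_id=1 -> matches Calculus
  - enrollment 2 (Helen): course_id=NULL, no match -> kept with NULL
  - enrollment 3 (Frank): course_id=3 -> matches Statistics
  - enrollment 4 (Bob): course_id=4 -> matches Discrete Math
  - enrollment 5 (Rosa): course_id=5 -> matches Algebra
  - enrollment 6 (Beth): course_id=4 -> matches Discrete Math
  - enrollment 7 (Pete): course_id=NULL, no match -> kept with NULL
  - enrollment 8 (Carol): course_id=5 -> matches Algebra
  - enrollment 9 (Sam): course_id=5 -> matches Algebra
All 9 rows appear; 2 have NULL course.

SQL:
SELECT a.student, b.title AS course
FROM enrollments a
LEFT JOIN courses b ON a.course_id = b.id

Result:
student | course       
--------+--------------
Eve     | Calculus     
Helen   | NULL         
Frank   | Statistics   
Bob     | Discrete Math
Rosa    | Algebra      
Beth    | Discrete Math
Pete    | NULL         
Carol   | Algebra      
Sam     | Algebra      


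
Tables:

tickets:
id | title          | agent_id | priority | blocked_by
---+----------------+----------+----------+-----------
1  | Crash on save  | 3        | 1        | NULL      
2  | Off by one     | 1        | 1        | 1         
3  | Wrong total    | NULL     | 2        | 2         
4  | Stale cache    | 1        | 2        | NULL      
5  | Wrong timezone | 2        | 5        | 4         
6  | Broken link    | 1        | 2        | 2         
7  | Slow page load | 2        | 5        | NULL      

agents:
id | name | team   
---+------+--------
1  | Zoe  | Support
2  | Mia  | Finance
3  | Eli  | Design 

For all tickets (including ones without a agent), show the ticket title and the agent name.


LEFT JOIN keeps every row from tickets (the left table); where agent_id has no match in agents, the agent columns become NULL. Walk through each ticket:
  - ticket 1 (Crash on save): agent_id=3 -> matches Eli
  - ticket 2 (Off by one): agent_id=1 -> matches Zoe
  - ticket 3 (Wrong total): agent_id=NULL, no match -> kept with NULL
  - ticket 4 (Stale cache): agent_id=1 -> matches Zoe
  - ticket 5 (Wrong timezone): agent_id=2 -> matches Mia
  - ticket 6 (Broken link): agent_id=1 -> matches Zoe
  - ticket 7 (Slow page load): agent_id=2 -> matches Mia
All 7 rows appear; 1 has NULL agent.

SQL:
SELECT a.title, b.name AS agent
FROM tickets a
LEFT JOIN agents b ON a.agent_id = b.id

Result:
title          | agent
---------------+------
Crash on save  | Eli  
Off by one     | Zoe  
Wrong total    | NULL 
Stale cache    | Zoe  
Wrong timezone | Mia  
Broken link    | Zoe  
Slow page load | Mia  


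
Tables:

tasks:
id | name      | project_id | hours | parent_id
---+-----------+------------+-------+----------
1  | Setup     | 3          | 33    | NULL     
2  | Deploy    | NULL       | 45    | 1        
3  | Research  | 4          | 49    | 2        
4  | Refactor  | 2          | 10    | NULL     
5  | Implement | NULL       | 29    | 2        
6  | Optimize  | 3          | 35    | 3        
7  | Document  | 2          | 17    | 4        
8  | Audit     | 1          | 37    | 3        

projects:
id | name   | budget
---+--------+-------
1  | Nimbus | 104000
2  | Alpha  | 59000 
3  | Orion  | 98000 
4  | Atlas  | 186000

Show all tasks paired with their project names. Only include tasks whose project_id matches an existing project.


INNER JOIN keeps only tasks rows whose project_id matches an id in projects. Walk through each task:
  - task 1 (Setup): project_id=3 -> matches Orion
  - task 2 (Deploy): project_id=NULL, no match -> dropped
  - task 3 (Research): project_id=4 -> matches Atlas
  - task 4 (Refactor): project_id=2 -> matches Alpha
  - task 5 (Implement): project_id=NULL, no match -> dropped
  - task 6 (Optimize): project_id=3 -> matches Orion
  - task 7 (Document): project_id=2 -> matches Alpha
  - task 8 (Audit): project_id=1 -> matches Nimbus
So 2 of 8 rows are dropped.

SQL:
SELECT a.name, b.name AS project
FROM tasks a
INNER JOIN projects b ON a.project_id = b.id

Result:
name     | project
---------+--------
Setup    | Orion  
Research | Atlas  
Refactor | Alpha  
Optimize | Orion  
Document | Alpha  
Audit    | Nimbus 


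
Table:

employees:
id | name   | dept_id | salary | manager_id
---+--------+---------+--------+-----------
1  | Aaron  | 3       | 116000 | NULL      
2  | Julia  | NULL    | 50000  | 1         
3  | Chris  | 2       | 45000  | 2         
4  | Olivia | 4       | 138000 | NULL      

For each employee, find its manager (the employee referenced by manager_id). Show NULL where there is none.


This is a self-join: employees is joined to a second copy of itself, matching each row's manager_id to another row's id. Use LEFT JOIN so rows with manager_id=NULL are kept.
  - employee 1 (Aaron): manager_id=NULL -> NULL
  - employee 2 (Julia): manager_id=1 -> Aaron
  - employee 3 (Chris): manager_id=2 -> Julia
  - employee 4 (Olivia): manager_id=NULL -> NULL

SQL:
SELECT a.name AS item, b.name AS manager
FROM employees a
LEFT JOIN employees b ON a.manager_id = b.id

Result:
item   | manager
-------+--------
Aaron  | NULL   
Julia  | Aaron  
Chris  | Julia  
Olivia | NULL   


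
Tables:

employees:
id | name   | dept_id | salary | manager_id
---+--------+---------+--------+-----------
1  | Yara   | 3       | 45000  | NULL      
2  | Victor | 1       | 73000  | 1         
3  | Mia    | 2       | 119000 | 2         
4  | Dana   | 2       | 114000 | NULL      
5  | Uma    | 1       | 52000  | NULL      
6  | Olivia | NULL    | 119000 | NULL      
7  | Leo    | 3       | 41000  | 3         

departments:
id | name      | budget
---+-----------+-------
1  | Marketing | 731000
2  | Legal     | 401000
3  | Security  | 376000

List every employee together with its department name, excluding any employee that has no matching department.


INNER JOIN keeps only employees rows whose dept_id matches an id in departments. Walk through each employee:
  - employee 1 (Yara): dept_id=3 -> matches Security
  - employee 2 (Victor): dept_id=1 -> matches Marketing
  - employee 3 (Mia): dept_id=2 -> matches Legal
  - employee 4 (Dana): dept_id=2 -> matches Legal
  - employee 5 (Uma): dept_id=1 -> matches Marketing
  - employee 6 (Olivia): dept_id=NULL, no match -> dropped
  - employee 7 (Leo): dept_id=3 -> matches Security
So 1 of 7 rows is dropped.

SQL:
SELECT a.name, b.name AS department
FROM employees a
INNER JOIN departments b ON a.dept_id = b.id

Result:
name   | department
-------+-----------
Yara   | Security  
Victor | Marketing 
Mia    | Legal     
Dana   | Legal     
Uma    | Marketing 
Leo    | Security  
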